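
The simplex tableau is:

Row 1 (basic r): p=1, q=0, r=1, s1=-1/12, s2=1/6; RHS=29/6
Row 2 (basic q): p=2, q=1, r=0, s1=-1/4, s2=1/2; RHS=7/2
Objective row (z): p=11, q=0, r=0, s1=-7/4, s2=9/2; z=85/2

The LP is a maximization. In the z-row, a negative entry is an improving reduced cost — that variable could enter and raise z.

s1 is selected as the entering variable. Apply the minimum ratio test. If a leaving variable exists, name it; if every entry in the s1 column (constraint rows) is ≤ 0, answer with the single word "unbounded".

unbounded

s1-column entries: row 1: -1/12, row 2: -1/4. All ≤ 0, so s1 can increase without bound; the LP is unbounded in this direction.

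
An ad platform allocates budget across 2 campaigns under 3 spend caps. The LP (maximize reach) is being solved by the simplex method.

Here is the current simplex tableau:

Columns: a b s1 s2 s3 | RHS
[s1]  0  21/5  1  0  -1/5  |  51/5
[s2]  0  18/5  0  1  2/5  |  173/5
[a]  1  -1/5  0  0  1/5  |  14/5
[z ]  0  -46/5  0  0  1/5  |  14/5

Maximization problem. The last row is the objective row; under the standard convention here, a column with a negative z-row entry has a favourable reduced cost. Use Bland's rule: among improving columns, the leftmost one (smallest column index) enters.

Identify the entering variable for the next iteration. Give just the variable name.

Objective-row coefficients: a: 0, b: -46/5, s1: 0, s2: 0, s3: 1/5.
Improving columns: b. Bland's rule picks the smallest column index → b.

b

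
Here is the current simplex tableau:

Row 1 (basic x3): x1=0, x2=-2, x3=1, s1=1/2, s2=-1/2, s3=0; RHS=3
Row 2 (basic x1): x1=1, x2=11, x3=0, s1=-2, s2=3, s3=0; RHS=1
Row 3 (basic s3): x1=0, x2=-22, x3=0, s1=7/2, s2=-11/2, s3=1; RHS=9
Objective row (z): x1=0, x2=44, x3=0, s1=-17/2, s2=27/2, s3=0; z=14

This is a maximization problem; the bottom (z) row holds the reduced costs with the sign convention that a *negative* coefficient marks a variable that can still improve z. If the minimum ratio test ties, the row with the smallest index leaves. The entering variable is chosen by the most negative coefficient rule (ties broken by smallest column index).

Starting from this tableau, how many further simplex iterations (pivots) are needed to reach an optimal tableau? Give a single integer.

pivot: s1 in, s3 out → z = 251/7
pivot: x2 in, x3 out → z = 50
No improving column remains; optimal.

2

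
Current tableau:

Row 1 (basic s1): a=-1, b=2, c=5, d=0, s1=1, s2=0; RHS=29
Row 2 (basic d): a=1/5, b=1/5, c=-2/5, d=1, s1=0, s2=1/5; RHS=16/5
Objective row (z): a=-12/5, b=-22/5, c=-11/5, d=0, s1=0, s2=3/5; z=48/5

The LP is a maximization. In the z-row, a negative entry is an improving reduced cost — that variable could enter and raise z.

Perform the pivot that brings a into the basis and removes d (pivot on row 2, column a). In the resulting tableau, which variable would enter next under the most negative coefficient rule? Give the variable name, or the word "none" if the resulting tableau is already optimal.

c

Pivot element 1/5. New z-row = old z-row − (-12/5)·(row 2/(1/5)).
Updated z-row coefficients: a: 0, b: -2, c: -7, d: 12, s1: 0, s2: 3.
The most negative is -7 in column c, so c would enter next.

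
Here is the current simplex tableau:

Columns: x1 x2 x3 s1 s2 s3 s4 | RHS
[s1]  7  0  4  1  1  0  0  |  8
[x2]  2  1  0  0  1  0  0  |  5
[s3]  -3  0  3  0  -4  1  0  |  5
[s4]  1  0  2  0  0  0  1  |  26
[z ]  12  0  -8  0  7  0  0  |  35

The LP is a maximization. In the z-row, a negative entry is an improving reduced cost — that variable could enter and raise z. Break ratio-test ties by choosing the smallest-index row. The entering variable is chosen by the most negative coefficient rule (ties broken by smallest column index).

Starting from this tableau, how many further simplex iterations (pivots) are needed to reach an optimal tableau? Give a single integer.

pivot: x3 in, s3 out → z = 145/3
pivot: s2 in, s1 out → z = 933/19
No improving column remains; optimal.

2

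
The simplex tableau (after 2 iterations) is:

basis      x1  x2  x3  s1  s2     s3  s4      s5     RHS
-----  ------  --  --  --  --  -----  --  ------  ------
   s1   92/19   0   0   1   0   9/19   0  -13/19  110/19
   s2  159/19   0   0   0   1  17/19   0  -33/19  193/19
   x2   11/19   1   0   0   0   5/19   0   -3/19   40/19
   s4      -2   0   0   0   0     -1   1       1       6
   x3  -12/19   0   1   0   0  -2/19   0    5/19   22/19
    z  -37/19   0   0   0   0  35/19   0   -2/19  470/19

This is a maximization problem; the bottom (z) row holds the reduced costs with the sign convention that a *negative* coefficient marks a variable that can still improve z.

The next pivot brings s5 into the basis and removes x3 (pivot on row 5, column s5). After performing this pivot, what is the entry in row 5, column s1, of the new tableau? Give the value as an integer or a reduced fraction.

Pivot element is row 5, column s5: 5/19.
Normalize row 5: new (row 5, s1) = 0/(5/19) = 0.
Row 5 is the pivot row, so the entry is 0.

0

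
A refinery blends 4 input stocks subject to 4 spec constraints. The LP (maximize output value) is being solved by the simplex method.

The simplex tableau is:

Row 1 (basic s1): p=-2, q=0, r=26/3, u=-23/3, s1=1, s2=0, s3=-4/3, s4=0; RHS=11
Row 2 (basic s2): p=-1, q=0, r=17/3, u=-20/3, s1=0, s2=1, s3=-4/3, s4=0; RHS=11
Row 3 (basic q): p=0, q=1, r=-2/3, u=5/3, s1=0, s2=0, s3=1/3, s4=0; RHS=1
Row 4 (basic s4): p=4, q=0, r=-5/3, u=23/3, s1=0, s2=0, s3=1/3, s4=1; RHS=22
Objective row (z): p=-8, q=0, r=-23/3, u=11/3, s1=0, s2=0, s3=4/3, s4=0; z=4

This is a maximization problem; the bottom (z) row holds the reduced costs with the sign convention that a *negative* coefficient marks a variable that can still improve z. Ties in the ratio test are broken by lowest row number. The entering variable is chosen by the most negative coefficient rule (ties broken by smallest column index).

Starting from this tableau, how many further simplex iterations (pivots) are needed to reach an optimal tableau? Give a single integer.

pivot: p in, s4 out → z = 48
pivot: r in, s1 out → z = 3708/47
No improving column remains; optimal.

2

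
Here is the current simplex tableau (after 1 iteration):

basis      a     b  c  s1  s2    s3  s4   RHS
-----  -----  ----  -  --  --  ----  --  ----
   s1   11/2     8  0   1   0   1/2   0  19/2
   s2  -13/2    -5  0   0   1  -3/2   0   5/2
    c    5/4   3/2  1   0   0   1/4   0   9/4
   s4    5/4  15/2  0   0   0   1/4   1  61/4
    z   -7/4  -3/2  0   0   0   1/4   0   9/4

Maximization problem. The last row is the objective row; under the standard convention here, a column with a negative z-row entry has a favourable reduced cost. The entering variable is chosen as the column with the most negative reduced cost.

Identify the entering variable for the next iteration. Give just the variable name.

a

Objective-row coefficients: a: -7/4, b: -3/2, c: 0, s1: 0, s2: 0, s3: 1/4, s4: 0.
The most negative is -7/4 in column a, so a enters.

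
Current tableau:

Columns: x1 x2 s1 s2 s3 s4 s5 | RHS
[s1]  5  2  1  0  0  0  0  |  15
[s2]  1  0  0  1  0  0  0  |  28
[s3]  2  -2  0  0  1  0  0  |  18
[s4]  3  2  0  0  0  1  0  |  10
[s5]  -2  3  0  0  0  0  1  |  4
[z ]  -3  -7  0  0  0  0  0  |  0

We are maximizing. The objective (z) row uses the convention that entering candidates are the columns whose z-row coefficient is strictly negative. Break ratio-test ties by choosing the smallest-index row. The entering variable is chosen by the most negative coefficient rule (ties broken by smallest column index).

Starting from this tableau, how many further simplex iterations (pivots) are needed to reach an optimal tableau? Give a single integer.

2

pivot: x2 in, s5 out → z = 28/3
pivot: x1 in, s4 out → z = 290/13
No improving column remains; optimal.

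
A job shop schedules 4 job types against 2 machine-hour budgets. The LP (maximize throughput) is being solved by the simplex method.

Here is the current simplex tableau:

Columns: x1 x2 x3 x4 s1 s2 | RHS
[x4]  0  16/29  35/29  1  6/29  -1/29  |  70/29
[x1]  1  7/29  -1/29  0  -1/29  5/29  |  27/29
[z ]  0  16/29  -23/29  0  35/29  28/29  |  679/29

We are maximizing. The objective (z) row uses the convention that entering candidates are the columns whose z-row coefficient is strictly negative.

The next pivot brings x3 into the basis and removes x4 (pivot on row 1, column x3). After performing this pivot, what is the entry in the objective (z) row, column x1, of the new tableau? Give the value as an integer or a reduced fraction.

Pivot element is row 1, column x3: 35/29.
Normalize row 1: new (row 1, x1) = 0/(35/29) = 0.
z-row ← z-row − (-23/29)·(new row 1): 0 − (-23/29)·0 = 0.

0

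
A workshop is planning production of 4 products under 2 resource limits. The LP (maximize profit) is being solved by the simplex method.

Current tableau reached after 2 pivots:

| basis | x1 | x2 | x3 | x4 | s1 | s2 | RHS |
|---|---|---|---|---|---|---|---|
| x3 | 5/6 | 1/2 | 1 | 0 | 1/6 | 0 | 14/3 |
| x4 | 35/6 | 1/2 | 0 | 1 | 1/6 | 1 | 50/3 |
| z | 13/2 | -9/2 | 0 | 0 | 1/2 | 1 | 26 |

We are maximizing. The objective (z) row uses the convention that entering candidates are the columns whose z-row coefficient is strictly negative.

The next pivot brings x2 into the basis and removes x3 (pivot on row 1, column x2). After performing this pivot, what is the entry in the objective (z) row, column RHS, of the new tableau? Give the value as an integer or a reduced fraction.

Pivot element is row 1, column x2: 1/2.
Normalize row 1: new (row 1, RHS) = (14/3)/(1/2) = 28/3.
z-row ← z-row − (-9/2)·(new row 1): 26 − (-9/2)·(28/3) = 68.

68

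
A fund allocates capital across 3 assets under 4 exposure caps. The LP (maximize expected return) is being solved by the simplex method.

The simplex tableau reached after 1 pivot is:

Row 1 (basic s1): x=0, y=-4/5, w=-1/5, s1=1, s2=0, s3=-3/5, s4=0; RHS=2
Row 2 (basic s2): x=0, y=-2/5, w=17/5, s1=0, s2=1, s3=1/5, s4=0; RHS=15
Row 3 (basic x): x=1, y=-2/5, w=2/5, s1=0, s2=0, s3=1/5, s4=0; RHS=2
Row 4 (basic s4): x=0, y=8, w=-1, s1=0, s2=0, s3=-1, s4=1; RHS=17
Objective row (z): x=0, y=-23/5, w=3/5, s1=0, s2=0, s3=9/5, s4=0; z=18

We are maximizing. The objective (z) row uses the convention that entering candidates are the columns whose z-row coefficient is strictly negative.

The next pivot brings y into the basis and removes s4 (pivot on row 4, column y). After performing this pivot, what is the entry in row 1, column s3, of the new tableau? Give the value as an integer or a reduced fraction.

Pivot element is row 4, column y: 8.
Normalize row 4: new (row 4, s3) = (-1)/8 = -1/8.
row 1 ← row 1 − (-4/5)·(new row 4): -3/5 − (-4/5)·(-1/8) = -7/10.

-7/10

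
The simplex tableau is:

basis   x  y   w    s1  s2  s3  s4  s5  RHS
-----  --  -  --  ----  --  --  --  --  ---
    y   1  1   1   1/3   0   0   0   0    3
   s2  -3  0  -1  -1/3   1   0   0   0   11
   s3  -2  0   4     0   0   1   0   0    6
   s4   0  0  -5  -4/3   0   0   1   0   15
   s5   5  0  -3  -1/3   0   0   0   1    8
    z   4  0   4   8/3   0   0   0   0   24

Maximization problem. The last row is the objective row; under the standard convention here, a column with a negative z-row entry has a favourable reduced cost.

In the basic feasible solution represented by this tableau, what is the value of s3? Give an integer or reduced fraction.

s3 is basic (row 3); its value is the RHS of that row: 6.

6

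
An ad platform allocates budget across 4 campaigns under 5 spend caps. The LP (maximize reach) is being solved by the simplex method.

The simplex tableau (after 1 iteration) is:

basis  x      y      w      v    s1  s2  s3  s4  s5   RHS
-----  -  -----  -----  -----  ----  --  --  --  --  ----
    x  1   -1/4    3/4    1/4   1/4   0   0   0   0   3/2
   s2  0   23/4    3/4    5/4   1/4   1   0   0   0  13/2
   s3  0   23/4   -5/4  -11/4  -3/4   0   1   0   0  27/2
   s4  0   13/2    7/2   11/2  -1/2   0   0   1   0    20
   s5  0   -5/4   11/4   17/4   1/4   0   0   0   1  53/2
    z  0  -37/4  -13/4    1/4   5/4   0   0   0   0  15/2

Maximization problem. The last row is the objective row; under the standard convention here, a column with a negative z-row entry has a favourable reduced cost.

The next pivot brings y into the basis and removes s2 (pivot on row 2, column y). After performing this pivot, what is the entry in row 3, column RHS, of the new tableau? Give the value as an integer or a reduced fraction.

Pivot element is row 2, column y: 23/4.
Normalize row 2: new (row 2, RHS) = (13/2)/(23/4) = 26/23.
row 3 ← row 3 − (23/4)·(new row 2): 27/2 − (23/4)·(26/23) = 7.

7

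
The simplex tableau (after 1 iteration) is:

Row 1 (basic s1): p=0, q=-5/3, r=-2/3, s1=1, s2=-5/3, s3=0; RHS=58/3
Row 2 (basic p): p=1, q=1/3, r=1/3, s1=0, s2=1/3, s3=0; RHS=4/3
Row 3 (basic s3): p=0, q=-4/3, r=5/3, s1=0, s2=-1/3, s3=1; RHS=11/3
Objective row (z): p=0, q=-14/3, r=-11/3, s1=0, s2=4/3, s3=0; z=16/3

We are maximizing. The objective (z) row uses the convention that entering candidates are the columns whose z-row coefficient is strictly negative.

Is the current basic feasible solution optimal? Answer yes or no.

Column q has objective-row coefficient -14/3, which is negative; an improving pivot exists, so not yet optimal.

no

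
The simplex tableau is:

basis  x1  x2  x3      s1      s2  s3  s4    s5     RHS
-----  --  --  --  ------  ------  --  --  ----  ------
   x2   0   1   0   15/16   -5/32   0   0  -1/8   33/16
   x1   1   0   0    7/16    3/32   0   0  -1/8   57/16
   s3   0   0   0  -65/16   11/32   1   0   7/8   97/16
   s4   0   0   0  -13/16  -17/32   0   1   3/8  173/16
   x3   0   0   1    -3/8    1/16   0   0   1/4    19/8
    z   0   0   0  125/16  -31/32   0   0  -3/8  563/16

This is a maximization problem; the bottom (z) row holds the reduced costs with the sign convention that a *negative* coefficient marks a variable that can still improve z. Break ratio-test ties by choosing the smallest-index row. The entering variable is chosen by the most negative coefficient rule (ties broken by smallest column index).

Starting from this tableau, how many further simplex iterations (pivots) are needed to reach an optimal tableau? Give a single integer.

2

pivot: s2 in, s3 out → z = 575/11
pivot: s1 in, x1 out → z = 965/17
No improving column remains; optimal.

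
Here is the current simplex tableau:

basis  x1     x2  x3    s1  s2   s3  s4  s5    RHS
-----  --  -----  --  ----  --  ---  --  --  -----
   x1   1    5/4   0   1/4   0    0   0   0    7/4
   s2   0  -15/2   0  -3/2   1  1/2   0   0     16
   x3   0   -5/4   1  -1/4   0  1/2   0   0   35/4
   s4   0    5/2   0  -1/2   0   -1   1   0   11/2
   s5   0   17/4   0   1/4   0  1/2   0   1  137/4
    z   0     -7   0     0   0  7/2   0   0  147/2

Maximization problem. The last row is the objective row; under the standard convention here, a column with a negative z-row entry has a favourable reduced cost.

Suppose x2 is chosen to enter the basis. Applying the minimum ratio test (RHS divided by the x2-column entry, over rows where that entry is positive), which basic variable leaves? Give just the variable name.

x1

Ratios: row 1 (x1): (7/4)/(5/4) = 7/5; row 2 (s2): entry -15/2 ≤ 0, skip; row 3 (x3): entry -5/4 ≤ 0, skip; row 4 (s4): (11/2)/(5/2) = 11/5; row 5 (s5): (137/4)/(17/4) = 137/17.
Minimum ratio 7/5 is in the x1 row, so x1 leaves.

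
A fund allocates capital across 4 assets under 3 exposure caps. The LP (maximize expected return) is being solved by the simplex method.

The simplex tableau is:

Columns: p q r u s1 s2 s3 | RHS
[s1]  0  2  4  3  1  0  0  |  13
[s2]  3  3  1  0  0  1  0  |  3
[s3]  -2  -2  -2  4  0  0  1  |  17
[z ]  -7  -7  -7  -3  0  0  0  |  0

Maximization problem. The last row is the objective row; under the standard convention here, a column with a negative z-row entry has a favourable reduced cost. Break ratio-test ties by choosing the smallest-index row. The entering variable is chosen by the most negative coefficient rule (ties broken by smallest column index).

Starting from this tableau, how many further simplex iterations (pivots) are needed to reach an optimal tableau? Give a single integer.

pivot: p in, s2 out → z = 7
pivot: r in, p out → z = 21
pivot: u in, s1 out → z = 22
No improving column remains; optimal.

3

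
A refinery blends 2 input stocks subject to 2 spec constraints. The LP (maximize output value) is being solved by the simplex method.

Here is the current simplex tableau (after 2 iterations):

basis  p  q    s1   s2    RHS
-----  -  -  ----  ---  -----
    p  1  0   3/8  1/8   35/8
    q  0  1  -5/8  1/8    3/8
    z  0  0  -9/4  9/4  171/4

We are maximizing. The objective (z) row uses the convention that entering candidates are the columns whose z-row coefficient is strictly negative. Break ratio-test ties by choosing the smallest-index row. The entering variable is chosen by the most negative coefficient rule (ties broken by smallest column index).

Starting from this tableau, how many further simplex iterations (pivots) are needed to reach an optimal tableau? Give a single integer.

pivot: s1 in, p out → z = 69
No improving column remains; optimal.

1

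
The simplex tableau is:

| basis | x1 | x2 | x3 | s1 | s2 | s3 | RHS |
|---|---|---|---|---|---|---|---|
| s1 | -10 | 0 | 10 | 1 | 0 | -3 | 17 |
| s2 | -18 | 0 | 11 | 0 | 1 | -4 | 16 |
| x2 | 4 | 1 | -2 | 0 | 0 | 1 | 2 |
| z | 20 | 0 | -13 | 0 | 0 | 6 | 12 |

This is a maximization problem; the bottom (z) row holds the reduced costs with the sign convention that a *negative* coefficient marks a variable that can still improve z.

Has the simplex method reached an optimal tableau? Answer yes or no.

no

Column x3 has objective-row coefficient -13, which is negative; an improving pivot exists, so not yet optimal.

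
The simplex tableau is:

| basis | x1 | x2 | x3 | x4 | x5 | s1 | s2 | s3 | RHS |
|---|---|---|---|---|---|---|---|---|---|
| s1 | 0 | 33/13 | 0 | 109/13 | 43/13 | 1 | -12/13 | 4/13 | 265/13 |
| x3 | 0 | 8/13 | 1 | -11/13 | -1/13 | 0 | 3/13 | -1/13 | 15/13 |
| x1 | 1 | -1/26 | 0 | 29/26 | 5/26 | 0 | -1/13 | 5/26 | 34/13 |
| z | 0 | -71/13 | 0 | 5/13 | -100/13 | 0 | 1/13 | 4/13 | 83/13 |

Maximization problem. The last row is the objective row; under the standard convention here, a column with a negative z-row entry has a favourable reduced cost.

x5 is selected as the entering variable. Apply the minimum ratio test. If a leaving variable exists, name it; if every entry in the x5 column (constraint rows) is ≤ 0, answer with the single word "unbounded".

s1

Ratios: row 1 (s1): (265/13)/(43/13) = 265/43; row 2 (x3): entry -1/13 ≤ 0, skip; row 3 (x1): (34/13)/(5/26) = 68/5.
Minimum ratio is in the s1 row, so s1 leaves.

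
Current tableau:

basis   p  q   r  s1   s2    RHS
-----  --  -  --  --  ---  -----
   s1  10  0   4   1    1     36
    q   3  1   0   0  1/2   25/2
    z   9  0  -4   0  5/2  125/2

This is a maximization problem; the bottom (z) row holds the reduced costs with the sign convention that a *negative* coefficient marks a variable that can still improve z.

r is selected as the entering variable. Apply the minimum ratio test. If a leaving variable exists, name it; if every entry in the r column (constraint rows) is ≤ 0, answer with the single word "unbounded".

Ratios: row 1 (s1): 36/4 = 9; row 2 (q): entry 0 ≤ 0, skip.
Minimum ratio is in the s1 row, so s1 leaves.

s1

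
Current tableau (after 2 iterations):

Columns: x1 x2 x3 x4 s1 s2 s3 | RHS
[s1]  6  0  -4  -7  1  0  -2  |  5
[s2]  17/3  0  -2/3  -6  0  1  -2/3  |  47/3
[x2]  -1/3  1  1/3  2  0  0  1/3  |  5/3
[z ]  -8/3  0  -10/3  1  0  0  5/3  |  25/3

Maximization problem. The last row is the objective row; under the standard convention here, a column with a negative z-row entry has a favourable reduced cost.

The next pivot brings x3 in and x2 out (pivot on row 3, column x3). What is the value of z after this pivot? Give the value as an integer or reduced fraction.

Minimum ratio for x3: (5/3)/(1/3) = 5.
z changes by −(z-row coeff of x3)·ratio = −(-10/3)·5 = 50/3.
New z = 25/3 + (50/3) = 25.

25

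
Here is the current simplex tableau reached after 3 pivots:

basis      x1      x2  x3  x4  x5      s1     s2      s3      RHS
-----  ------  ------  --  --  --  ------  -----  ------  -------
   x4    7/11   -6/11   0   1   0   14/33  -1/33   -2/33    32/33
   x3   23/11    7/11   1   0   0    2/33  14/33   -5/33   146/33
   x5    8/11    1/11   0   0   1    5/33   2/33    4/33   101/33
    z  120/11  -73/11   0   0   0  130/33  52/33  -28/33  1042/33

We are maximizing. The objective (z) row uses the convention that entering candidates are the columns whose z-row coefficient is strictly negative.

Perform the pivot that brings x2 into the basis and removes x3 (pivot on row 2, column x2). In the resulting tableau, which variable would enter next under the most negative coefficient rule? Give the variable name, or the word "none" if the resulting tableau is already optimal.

Pivot element 7/11. New z-row = old z-row − (-73/11)·(row 2/(7/11)).
Updated z-row coefficients: x1: 229/7, x2: 0, x3: 73/7, x4: 0, x5: 0, s1: 32/7, s2: 6, s3: -17/7.
The most negative is -17/7 in column s3, so s3 would enter next.

s3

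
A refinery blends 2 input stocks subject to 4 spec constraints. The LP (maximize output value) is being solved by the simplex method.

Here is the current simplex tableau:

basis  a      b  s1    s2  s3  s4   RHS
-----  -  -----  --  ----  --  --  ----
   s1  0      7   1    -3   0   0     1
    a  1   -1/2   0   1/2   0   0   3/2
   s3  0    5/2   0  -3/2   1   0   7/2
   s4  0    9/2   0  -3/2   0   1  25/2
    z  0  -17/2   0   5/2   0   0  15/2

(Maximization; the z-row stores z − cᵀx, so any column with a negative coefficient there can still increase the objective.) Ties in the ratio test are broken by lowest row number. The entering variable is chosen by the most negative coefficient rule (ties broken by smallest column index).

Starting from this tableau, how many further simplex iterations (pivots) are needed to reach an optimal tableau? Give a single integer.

pivot: b in, s1 out → z = 61/7
pivot: s2 in, a out → z = 15
No improving column remains; optimal.

2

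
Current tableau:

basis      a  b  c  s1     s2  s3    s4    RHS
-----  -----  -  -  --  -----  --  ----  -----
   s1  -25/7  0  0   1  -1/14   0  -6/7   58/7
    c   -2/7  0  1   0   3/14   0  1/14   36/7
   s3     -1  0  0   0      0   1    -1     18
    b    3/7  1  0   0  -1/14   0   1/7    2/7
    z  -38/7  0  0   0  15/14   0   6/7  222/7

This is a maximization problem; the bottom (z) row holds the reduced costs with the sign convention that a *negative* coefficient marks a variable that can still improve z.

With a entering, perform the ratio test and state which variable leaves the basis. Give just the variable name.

b

Ratios: row 1 (s1): entry -25/7 ≤ 0, skip; row 2 (c): entry -2/7 ≤ 0, skip; row 3 (s3): entry -1 ≤ 0, skip; row 4 (b): (2/7)/(3/7) = 2/3.
Minimum ratio 2/3 is in the b row, so b leaves.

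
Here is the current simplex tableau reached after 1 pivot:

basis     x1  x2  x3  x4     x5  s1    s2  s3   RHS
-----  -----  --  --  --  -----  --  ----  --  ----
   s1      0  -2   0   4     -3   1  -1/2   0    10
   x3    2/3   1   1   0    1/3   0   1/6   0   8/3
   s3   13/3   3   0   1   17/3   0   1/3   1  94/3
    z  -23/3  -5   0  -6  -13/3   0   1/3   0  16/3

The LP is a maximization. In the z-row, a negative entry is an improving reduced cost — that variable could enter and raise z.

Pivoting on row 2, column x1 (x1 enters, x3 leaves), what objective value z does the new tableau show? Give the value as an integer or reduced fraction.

Minimum ratio for x1: (8/3)/(2/3) = 4.
z changes by −(z-row coeff of x1)·ratio = −(-23/3)·4 = 92/3.
New z = 16/3 + (92/3) = 36.

36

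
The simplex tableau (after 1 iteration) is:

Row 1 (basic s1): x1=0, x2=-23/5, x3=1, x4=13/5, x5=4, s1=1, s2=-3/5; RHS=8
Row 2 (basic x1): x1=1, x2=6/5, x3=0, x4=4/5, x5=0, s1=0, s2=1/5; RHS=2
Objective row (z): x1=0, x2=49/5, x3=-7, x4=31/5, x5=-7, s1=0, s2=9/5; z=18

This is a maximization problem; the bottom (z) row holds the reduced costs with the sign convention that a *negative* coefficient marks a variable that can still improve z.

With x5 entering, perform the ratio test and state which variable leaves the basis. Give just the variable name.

Ratios: row 1 (s1): 8/4 = 2; row 2 (x1): entry 0 ≤ 0, skip.
Minimum ratio 2 is in the s1 row, so s1 leaves.

s1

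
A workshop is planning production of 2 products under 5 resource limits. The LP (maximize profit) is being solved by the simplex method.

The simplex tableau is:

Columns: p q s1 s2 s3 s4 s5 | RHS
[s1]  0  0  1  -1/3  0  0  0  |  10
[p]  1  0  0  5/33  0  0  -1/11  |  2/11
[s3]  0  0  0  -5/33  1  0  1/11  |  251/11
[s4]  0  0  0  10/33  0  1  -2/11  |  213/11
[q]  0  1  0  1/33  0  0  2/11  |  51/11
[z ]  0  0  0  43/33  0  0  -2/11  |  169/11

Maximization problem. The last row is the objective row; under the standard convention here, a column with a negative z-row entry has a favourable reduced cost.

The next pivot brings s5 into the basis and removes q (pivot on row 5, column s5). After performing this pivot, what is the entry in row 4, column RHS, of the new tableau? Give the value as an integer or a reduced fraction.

24

Pivot element is row 5, column s5: 2/11.
Normalize row 5: new (row 5, RHS) = (51/11)/(2/11) = 51/2.
row 4 ← row 4 − (-2/11)·(new row 5): 213/11 − (-2/11)·(51/2) = 24.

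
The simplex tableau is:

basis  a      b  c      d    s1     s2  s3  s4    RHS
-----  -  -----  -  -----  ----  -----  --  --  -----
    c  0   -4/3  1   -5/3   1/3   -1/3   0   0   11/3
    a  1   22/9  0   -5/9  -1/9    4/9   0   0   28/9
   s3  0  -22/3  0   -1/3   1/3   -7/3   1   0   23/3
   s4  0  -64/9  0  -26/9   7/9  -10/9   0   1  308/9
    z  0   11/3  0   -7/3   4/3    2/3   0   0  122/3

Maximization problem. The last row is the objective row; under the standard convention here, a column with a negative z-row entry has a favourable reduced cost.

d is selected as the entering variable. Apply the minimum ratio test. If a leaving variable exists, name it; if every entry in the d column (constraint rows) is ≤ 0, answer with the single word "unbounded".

unbounded

d-column entries: row 1: -5/3, row 2: -5/9, row 3: -1/3, row 4: -26/9. All ≤ 0, so d can increase without bound; the LP is unbounded in this direction.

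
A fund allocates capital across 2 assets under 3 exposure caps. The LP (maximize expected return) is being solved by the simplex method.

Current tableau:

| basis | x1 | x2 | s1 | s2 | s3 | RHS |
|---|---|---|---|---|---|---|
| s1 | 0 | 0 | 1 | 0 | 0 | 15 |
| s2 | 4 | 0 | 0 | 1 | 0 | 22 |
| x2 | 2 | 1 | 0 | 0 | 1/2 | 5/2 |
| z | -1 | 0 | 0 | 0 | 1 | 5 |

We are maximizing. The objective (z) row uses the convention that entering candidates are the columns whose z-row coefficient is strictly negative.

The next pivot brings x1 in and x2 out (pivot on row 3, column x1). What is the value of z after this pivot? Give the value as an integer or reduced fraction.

Minimum ratio for x1: (5/2)/2 = 5/4.
z changes by −(z-row coeff of x1)·ratio = −(-1)·(5/4) = 5/4.
New z = 5 + (5/4) = 25/4.

25/4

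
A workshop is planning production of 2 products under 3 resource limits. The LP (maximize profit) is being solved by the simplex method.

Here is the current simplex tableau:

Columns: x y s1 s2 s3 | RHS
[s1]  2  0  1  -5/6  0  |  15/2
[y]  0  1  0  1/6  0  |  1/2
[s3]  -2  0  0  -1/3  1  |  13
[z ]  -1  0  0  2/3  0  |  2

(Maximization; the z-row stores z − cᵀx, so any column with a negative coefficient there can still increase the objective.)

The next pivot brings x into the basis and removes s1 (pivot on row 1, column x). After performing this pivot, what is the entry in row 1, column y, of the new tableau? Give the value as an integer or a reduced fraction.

0

Pivot element is row 1, column x: 2.
Normalize row 1: new (row 1, y) = 0/2 = 0.
Row 1 is the pivot row, so the entry is 0.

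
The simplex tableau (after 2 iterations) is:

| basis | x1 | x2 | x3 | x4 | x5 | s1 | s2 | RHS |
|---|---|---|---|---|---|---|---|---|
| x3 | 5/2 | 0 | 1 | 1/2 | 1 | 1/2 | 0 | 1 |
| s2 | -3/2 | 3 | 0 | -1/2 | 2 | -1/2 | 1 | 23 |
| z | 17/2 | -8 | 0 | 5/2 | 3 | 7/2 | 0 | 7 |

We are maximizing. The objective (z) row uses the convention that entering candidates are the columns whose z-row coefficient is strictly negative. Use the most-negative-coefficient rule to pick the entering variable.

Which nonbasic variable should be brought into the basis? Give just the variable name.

x2

Objective-row coefficients: x1: 17/2, x2: -8, x3: 0, x4: 5/2, x5: 3, s1: 7/2, s2: 0.
The most negative is -8 in column x2, so x2 enters.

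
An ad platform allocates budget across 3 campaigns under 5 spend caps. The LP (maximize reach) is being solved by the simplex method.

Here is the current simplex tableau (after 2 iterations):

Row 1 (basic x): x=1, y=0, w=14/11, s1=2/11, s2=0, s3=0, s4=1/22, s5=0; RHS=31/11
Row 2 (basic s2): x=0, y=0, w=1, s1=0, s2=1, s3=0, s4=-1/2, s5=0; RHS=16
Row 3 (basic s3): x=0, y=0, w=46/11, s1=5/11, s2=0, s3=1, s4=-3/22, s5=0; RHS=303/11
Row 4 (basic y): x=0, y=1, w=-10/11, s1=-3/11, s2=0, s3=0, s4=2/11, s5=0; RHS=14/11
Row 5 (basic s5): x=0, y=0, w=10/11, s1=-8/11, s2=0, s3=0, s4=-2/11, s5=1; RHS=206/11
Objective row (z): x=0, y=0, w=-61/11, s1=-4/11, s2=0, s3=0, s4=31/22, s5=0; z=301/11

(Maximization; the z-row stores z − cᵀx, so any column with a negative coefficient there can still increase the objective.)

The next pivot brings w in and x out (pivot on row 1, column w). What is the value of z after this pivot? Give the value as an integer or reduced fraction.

555/14

Minimum ratio for w: (31/11)/(14/11) = 31/14.
z changes by −(z-row coeff of w)·ratio = −(-61/11)·(31/14) = 1891/154.
New z = 301/11 + (1891/154) = 555/14.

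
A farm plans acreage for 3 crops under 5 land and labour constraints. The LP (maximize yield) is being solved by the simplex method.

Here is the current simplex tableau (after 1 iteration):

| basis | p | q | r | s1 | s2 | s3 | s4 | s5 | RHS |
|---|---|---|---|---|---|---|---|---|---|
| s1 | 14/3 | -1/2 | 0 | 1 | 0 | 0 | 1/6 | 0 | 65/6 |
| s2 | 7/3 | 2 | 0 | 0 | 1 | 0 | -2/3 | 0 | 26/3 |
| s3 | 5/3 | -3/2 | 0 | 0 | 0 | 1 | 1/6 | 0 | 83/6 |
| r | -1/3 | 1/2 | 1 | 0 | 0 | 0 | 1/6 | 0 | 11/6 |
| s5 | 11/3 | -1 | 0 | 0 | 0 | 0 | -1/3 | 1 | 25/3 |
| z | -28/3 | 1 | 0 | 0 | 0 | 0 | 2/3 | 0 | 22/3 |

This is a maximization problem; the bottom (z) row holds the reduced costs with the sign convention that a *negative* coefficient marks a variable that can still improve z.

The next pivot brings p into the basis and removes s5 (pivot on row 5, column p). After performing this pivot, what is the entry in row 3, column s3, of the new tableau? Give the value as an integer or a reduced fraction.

1

Pivot element is row 5, column p: 11/3.
Normalize row 5: new (row 5, s3) = 0/(11/3) = 0.
row 3 ← row 3 − (5/3)·(new row 5): 1 − (5/3)·0 = 1.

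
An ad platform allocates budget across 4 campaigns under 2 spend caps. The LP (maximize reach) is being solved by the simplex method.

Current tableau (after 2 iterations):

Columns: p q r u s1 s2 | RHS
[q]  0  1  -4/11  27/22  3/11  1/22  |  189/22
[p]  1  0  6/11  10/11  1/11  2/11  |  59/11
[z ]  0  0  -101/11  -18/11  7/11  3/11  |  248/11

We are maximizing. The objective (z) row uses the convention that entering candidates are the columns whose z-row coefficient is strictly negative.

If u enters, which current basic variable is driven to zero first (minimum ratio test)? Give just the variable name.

p

Ratios: row 1 (q): (189/22)/(27/22) = 7; row 2 (p): (59/11)/(10/11) = 59/10.
Minimum ratio 59/10 is in the p row, so p leaves.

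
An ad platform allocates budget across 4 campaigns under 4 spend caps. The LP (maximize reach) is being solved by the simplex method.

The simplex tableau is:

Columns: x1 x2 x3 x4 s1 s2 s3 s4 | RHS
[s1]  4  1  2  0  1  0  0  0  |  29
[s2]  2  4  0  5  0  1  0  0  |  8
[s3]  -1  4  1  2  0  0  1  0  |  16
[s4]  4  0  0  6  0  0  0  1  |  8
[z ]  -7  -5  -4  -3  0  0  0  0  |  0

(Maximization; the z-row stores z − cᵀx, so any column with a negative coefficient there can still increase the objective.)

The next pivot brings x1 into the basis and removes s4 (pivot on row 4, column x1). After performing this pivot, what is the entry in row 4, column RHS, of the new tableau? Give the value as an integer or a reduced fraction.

2

Pivot element is row 4, column x1: 4.
Normalize row 4: new (row 4, RHS) = 8/4 = 2.
Row 4 is the pivot row, so the entry is 2.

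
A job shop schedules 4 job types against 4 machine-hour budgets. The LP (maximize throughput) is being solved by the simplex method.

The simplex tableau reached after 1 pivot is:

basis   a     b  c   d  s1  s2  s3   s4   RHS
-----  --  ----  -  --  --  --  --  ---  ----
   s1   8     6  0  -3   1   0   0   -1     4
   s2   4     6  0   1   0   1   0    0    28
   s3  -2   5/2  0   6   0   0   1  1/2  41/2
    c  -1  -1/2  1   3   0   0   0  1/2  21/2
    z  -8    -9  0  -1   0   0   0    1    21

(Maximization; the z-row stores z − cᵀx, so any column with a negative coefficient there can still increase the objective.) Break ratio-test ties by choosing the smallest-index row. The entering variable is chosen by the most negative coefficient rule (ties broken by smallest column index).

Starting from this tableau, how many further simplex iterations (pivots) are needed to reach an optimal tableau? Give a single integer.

3

pivot: b in, s1 out → z = 27
pivot: d in, s3 out → z = 3592/87
pivot: a in, b out → z = 869/21
No improving column remains; optimal.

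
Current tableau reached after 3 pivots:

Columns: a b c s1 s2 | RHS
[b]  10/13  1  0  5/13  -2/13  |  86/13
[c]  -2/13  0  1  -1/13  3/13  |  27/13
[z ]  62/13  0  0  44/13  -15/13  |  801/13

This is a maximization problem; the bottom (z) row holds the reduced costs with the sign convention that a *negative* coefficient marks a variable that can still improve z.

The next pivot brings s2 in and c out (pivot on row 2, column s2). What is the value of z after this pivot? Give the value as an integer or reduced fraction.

72

Minimum ratio for s2: (27/13)/(3/13) = 9.
z changes by −(z-row coeff of s2)·ratio = −(-15/13)·9 = 135/13.
New z = 801/13 + (135/13) = 72.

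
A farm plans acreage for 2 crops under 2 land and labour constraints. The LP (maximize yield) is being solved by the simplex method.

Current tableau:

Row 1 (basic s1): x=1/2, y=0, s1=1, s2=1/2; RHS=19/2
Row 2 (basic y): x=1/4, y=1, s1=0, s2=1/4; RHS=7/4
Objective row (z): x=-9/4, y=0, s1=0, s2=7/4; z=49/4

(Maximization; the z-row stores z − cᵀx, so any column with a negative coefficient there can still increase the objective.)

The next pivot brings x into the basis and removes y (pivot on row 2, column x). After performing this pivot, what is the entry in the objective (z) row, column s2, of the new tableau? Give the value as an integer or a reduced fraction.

Pivot element is row 2, column x: 1/4.
Normalize row 2: new (row 2, s2) = (1/4)/(1/4) = 1.
z-row ← z-row − (-9/4)·(new row 2): 7/4 − (-9/4)·1 = 4.

4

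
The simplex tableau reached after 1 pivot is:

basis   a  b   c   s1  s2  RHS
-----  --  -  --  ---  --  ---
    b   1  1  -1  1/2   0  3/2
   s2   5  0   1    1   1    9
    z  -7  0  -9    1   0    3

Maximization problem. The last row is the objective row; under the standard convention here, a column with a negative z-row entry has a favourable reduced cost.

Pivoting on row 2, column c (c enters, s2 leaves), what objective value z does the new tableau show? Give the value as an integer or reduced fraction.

84

Minimum ratio for c: 9/1 = 9.
z changes by −(z-row coeff of c)·ratio = −(-9)·9 = 81.
New z = 3 + 81 = 84.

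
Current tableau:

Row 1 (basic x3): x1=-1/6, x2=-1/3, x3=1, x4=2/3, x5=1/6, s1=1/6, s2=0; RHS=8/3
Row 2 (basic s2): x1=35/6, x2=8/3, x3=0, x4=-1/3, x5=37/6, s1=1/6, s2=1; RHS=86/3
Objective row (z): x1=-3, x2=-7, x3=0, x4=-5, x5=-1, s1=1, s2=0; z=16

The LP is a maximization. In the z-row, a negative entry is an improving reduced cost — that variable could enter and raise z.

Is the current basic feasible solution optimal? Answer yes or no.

no

Column x1 has objective-row coefficient -3, which is negative; an improving pivot exists, so not yet optimal.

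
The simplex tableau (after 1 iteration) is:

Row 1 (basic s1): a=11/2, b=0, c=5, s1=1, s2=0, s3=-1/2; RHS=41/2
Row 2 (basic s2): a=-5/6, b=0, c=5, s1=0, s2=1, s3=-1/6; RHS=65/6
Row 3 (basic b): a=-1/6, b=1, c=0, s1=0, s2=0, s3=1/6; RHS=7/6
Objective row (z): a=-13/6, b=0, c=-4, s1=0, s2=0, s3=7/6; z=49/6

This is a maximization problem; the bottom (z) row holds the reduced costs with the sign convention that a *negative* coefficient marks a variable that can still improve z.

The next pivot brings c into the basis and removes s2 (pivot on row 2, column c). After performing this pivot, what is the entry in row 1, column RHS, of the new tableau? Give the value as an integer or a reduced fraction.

Pivot element is row 2, column c: 5.
Normalize row 2: new (row 2, RHS) = (65/6)/5 = 13/6.
row 1 ← row 1 − 5·(new row 2): 41/2 − 5·(13/6) = 29/3.

29/3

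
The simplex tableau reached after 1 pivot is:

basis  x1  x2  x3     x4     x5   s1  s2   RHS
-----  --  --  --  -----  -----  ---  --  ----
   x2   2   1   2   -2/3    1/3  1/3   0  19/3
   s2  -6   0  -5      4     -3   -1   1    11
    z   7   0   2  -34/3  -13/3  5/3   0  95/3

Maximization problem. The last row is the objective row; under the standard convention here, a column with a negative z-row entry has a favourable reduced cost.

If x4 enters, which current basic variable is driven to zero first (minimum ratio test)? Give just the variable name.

Ratios: row 1 (x2): entry -2/3 ≤ 0, skip; row 2 (s2): 11/4 = 11/4.
Minimum ratio 11/4 is in the s2 row, so s2 leaves.

s2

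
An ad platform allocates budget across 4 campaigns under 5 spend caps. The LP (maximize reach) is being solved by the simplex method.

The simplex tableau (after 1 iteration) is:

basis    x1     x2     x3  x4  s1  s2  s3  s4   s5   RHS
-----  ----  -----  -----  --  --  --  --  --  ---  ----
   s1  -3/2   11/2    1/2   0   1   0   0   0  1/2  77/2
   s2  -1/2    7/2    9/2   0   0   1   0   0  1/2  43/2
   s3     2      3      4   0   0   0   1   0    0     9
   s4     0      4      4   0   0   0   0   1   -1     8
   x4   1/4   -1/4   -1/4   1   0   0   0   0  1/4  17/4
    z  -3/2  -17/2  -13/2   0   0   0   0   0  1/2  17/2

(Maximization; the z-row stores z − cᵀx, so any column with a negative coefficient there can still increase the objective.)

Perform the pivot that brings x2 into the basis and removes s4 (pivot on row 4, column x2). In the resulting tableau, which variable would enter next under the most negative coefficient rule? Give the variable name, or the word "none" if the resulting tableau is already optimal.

Pivot element 4. New z-row = old z-row − (-17/2)·(row 4/4).
Updated z-row coefficients: x1: -3/2, x2: 0, x3: 2, x4: 0, s1: 0, s2: 0, s3: 0, s4: 17/8, s5: -13/8.
The most negative is -13/8 in column s5, so s5 would enter next.

s5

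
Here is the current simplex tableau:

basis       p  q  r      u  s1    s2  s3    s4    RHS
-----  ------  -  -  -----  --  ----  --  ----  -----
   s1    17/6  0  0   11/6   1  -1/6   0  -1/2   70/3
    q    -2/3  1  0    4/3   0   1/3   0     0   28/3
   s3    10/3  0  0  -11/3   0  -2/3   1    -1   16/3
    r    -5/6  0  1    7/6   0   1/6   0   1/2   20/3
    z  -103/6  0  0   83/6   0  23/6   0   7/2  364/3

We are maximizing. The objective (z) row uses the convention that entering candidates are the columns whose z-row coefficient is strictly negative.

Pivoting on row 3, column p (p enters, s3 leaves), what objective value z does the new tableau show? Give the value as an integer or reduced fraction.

Minimum ratio for p: (16/3)/(10/3) = 8/5.
z changes by −(z-row coeff of p)·ratio = −(-103/6)·(8/5) = 412/15.
New z = 364/3 + (412/15) = 744/5.

744/5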